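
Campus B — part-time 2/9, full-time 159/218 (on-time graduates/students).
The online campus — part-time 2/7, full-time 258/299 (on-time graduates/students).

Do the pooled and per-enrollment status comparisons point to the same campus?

Part-time: Campus B 2/9 = 22.2%, the online campus 2/7 = 28.6% → the online campus
Full-time: Campus B 159/218 = 72.9%, the online campus 258/299 = 86.3% → the online campus
Overall: Campus B 161/227 = 70.9%, the online campus 260/306 = 85.0% → the online campus
The online campus wins overall and in every enrollment group — no reversal.

Yes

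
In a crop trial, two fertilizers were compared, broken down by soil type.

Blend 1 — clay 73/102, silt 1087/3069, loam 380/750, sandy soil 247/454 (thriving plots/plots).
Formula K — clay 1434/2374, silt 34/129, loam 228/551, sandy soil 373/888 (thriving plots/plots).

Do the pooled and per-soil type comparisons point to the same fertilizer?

Clay: Blend 1 73/102 = 71.6%, Formula K 1434/2374 = 60.4% → Blend 1
Silt: Blend 1 1087/3069 = 35.4%, Formula K 34/129 = 26.4% → Blend 1
Loam: Blend 1 380/750 = 50.7%, Formula K 228/551 = 41.4% → Blend 1
Sandy soil: Blend 1 247/454 = 54.4%, Formula K 373/888 = 42.0% → Blend 1
Overall: Blend 1 1787/4375 = 40.8%, Formula K 2069/3942 = 52.5% → Formula K
Blend 1 wins each soil group but Formula K wins overall — the comparison reverses. Blend 1's plots skew toward silt, which has a lower base rate.

No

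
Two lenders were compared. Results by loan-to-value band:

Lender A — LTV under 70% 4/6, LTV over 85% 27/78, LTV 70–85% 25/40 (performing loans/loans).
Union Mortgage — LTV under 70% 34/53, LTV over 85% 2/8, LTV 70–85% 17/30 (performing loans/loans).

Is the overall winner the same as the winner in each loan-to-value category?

LTV under 70%: Lender A 4/6 = 66.7%, Union Mortgage 34/53 = 64.2% → Lender A
LTV over 85%: Lender A 27/78 = 34.6%, Union Mortgage 2/8 = 25.0% → Lender A
LTV 70–85%: Lender A 25/40 = 62.5%, Union Mortgage 17/30 = 56.7% → Lender A
Overall: Lender A 56/124 = 45.2%, Union Mortgage 53/91 = 58.2% → Union Mortgage
Lender A wins each loan-to-value group but Union Mortgage wins overall — the comparison reverses. Lender A's loans skew toward LTV over 85%, which has a lower base rate.

No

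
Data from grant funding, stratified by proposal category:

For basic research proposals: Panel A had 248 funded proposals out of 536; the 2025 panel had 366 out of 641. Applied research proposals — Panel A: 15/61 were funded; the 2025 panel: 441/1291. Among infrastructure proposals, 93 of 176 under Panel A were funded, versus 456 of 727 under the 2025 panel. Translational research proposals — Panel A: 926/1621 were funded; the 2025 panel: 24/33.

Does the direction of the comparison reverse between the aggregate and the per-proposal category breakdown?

Yes

Basic research: Panel A 248/536 = 46.3%, the 2025 panel 366/641 = 57.1% → the 2025 panel
Applied research: Panel A 15/61 = 24.6%, the 2025 panel 441/1291 = 34.2% → the 2025 panel
Infrastructure: Panel A 93/176 = 52.8%, the 2025 panel 456/727 = 62.7% → the 2025 panel
Translational research: Panel A 926/1621 = 57.1%, the 2025 panel 24/33 = 72.7% → the 2025 panel
Overall: Panel A 1282/2394 = 53.6%, the 2025 panel 1287/2692 = 47.8% → Panel A
The 2025 panel wins each proposal group but Panel A wins overall — the comparison reverses. The 2025 panel's proposals skew toward applied research, which has a lower base rate.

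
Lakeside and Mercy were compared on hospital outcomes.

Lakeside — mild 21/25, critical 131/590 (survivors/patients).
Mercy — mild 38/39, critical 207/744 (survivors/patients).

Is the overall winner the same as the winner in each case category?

Yes

Mild: Lakeside 21/25 = 84.0%, Mercy 38/39 = 97.4% → Mercy
Critical: Lakeside 131/590 = 22.2%, Mercy 207/744 = 27.8% → Mercy
Overall: Lakeside 152/615 = 24.7%, Mercy 245/783 = 31.3% → Mercy
Mercy wins overall and in every case group — no reversal.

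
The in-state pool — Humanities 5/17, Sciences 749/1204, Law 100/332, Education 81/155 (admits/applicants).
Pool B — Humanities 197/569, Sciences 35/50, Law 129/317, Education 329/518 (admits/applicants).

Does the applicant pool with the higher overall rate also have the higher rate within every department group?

Humanities: the in-state pool 5/17 = 29.4%, Pool B 197/569 = 34.6% → Pool B
Sciences: the in-state pool 749/1204 = 62.2%, Pool B 35/50 = 70.0% → Pool B
Law: the in-state pool 100/332 = 30.1%, Pool B 129/317 = 40.7% → Pool B
Education: the in-state pool 81/155 = 52.3%, Pool B 329/518 = 63.5% → Pool B
Overall: the in-state pool 935/1708 = 54.7%, Pool B 690/1454 = 47.5% → the in-state pool
Pool B wins each department group but the in-state pool wins overall — the comparison reverses. Pool B's applicants skew toward Humanities, which has a lower base rate.

No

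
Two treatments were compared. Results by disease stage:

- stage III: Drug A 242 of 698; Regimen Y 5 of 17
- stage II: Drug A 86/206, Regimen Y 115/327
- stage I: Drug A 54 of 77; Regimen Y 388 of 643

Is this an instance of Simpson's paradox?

Yes

Stage III: Drug A 242/698 = 34.7%, Regimen Y 5/17 = 29.4% → Drug A
Stage II: Drug A 86/206 = 41.7%, Regimen Y 115/327 = 35.2% → Drug A
Stage I: Drug A 54/77 = 70.1%, Regimen Y 388/643 = 60.3% → Drug A
Overall: Drug A 382/981 = 38.9%, Regimen Y 508/987 = 51.5% → Regimen Y
Drug A wins each disease group but Regimen Y wins overall — the comparison reverses. Drug A's patients skew toward stage III, which has a lower base rate.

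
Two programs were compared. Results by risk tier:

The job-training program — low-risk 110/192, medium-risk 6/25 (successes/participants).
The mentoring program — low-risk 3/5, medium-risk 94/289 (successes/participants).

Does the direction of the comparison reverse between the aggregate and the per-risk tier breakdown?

Low-risk: the job-training program 110/192 = 57.3%, the mentoring program 3/5 = 60.0% → the mentoring program
Medium-risk: the job-training program 6/25 = 24.0%, the mentoring program 94/289 = 32.5% → the mentoring program
Overall: the job-training program 116/217 = 53.5%, the mentoring program 97/294 = 33.0% → the job-training program
The mentoring program wins each risk group but the job-training program wins overall — the comparison reverses. The mentoring program's participants skew toward medium-risk, which has a lower base rate.

Yes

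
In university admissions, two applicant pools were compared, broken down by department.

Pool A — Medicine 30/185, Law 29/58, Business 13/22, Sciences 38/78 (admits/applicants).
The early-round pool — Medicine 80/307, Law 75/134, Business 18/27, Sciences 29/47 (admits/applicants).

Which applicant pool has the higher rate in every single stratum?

Medicine: Pool A 30/185 = 16.2%, the early-round pool 80/307 = 26.1% → the early-round pool
Law: Pool A 29/58 = 50.0%, the early-round pool 75/134 = 56.0% → the early-round pool
Business: Pool A 13/22 = 59.1%, the early-round pool 18/27 = 66.7% → the early-round pool
Sciences: Pool A 38/78 = 48.7%, the early-round pool 29/47 = 61.7% → the early-round pool
The early-round pool has the higher rate in all 4 groups.

the early-round pool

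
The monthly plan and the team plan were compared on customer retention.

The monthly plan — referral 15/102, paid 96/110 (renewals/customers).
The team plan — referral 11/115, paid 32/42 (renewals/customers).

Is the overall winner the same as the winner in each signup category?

Yes

Referral: the monthly plan 15/102 = 14.7%, the team plan 11/115 = 9.6% → the monthly plan
Paid: the monthly plan 96/110 = 87.3%, the team plan 32/42 = 76.2% → the monthly plan
Overall: the monthly plan 111/212 = 52.4%, the team plan 43/157 = 27.4% → the monthly plan
The monthly plan wins overall and in every signup group — no reversal.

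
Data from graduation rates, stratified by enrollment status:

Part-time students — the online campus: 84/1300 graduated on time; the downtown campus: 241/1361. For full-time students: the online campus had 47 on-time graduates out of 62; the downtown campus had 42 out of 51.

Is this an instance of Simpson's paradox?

Part-time: the online campus 84/1300 = 6.5%, the downtown campus 241/1361 = 17.7% → the downtown campus
Full-time: the online campus 47/62 = 75.8%, the downtown campus 42/51 = 82.4% → the downtown campus
Overall: the online campus 131/1362 = 9.6%, the downtown campus 283/1412 = 20.0% → the downtown campus
The downtown campus wins overall and in every enrollment group — no reversal.

No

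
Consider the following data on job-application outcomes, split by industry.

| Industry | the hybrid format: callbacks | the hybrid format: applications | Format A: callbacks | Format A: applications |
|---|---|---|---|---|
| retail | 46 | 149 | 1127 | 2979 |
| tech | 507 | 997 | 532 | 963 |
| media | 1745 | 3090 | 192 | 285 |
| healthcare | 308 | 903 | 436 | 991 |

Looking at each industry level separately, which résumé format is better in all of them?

Format A

Retail: the hybrid format 46/149 = 30.9%, Format A 1127/2979 = 37.8% → Format A
Tech: the hybrid format 507/997 = 50.9%, Format A 532/963 = 55.2% → Format A
Media: the hybrid format 1745/3090 = 56.5%, Format A 192/285 = 67.4% → Format A
Healthcare: the hybrid format 308/903 = 34.1%, Format A 436/991 = 44.0% → Format A
Format A has the higher rate in all 4 groups.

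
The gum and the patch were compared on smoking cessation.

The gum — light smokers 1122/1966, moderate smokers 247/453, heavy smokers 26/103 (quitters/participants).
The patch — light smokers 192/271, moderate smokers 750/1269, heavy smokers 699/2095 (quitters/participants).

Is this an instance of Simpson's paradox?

Yes

Light smokers: the gum 1122/1966 = 57.1%, the patch 192/271 = 70.8% → the patch
Moderate smokers: the gum 247/453 = 54.5%, the patch 750/1269 = 59.1% → the patch
Heavy smokers: the gum 26/103 = 25.2%, the patch 699/2095 = 33.4% → the patch
Overall: the gum 1395/2522 = 55.3%, the patch 1641/3635 = 45.1% → the gum
The patch wins each dependence group but the gum wins overall — the comparison reverses. The patch's participants skew toward heavy smokers, which has a lower base rate.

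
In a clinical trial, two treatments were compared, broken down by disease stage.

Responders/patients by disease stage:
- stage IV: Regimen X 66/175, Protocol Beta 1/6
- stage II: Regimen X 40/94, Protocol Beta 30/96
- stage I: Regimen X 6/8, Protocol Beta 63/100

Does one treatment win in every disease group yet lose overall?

Yes

Stage IV: Regimen X 66/175 = 37.7%, Protocol Beta 1/6 = 16.7% → Regimen X
Stage II: Regimen X 40/94 = 42.6%, Protocol Beta 30/96 = 31.2% → Regimen X
Stage I: Regimen X 6/8 = 75.0%, Protocol Beta 63/100 = 63.0% → Regimen X
Overall: Regimen X 112/277 = 40.4%, Protocol Beta 94/202 = 46.5% → Protocol Beta
Regimen X wins each disease group but Protocol Beta wins overall — the comparison reverses. Regimen X's patients skew toward stage IV, which has a lower base rate.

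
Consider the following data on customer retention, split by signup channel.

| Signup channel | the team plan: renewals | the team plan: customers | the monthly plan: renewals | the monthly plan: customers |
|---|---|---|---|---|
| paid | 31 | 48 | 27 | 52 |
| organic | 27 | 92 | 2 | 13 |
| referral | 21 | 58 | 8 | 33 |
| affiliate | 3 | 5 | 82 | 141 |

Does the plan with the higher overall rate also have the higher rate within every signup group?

No

Paid: the team plan 31/48 = 64.6%, the monthly plan 27/52 = 51.9% → the team plan
Organic: the team plan 27/92 = 29.3%, the monthly plan 2/13 = 15.4% → the team plan
Referral: the team plan 21/58 = 36.2%, the monthly plan 8/33 = 24.2% → the team plan
Affiliate: the team plan 3/5 = 60.0%, the monthly plan 82/141 = 58.2% → the team plan
Overall: the team plan 82/203 = 40.4%, the monthly plan 119/239 = 49.8% → the monthly plan
The team plan wins each signup group but the monthly plan wins overall — the comparison reverses. The team plan's customers skew toward organic, which has a lower base rate.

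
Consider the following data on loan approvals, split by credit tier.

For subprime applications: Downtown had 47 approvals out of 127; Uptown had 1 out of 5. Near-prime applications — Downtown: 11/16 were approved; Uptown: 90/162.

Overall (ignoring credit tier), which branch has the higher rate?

Subprime: Downtown 47/127 = 37.0%, Uptown 1/5 = 20.0% → Downtown
Near-prime: Downtown 11/16 = 68.8%, Uptown 90/162 = 55.6% → Downtown
Overall: Downtown 58/143 = 40.6%, Uptown 91/167 = 54.5% → Uptown
(Downtown wins every credit group but Uptown wins overall — Downtown's applications skew toward the low-rate subprime group.)

Uptown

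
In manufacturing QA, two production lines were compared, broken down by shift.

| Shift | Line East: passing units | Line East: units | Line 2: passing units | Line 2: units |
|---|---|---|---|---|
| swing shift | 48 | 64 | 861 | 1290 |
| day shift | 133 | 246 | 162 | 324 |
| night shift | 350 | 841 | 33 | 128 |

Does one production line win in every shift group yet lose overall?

Swing shift: Line East 48/64 = 75.0%, Line 2 861/1290 = 66.7% → Line East
Day shift: Line East 133/246 = 54.1%, Line 2 162/324 = 50.0% → Line East
Night shift: Line East 350/841 = 41.6%, Line 2 33/128 = 25.8% → Line East
Overall: Line East 531/1151 = 46.1%, Line 2 1056/1742 = 60.6% → Line 2
Line East wins each shift group but Line 2 wins overall — the comparison reverses. Line East's units skew toward night shift, which has a lower base rate.

Yes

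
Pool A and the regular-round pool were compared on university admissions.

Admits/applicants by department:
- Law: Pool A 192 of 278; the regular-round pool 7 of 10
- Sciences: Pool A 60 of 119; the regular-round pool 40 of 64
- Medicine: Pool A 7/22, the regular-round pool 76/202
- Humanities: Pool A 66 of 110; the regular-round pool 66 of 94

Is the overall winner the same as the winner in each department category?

Law: Pool A 192/278 = 69.1%, the regular-round pool 7/10 = 70.0% → the regular-round pool
Sciences: Pool A 60/119 = 50.4%, the regular-round pool 40/64 = 62.5% → the regular-round pool
Medicine: Pool A 7/22 = 31.8%, the regular-round pool 76/202 = 37.6% → the regular-round pool
Humanities: Pool A 66/110 = 60.0%, the regular-round pool 66/94 = 70.2% → the regular-round pool
Overall: Pool A 325/529 = 61.4%, the regular-round pool 189/370 = 51.1% → Pool A
The regular-round pool wins each department group but Pool A wins overall — the comparison reverses. The regular-round pool's applicants skew toward Medicine, which has a lower base rate.

No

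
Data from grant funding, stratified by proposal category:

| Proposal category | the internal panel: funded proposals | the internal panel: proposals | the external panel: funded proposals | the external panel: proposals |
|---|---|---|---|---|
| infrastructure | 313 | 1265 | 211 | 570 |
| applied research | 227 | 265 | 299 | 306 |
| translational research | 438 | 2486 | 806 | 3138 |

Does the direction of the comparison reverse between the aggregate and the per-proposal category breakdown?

No

Infrastructure: the internal panel 313/1265 = 24.7%, the external panel 211/570 = 37.0% → the external panel
Applied research: the internal panel 227/265 = 85.7%, the external panel 299/306 = 97.7% → the external panel
Translational research: the internal panel 438/2486 = 17.6%, the external panel 806/3138 = 25.7% → the external panel
Overall: the internal panel 978/4016 = 24.4%, the external panel 1316/4014 = 32.8% → the external panel
The external panel wins overall and in every proposal group — no reversal.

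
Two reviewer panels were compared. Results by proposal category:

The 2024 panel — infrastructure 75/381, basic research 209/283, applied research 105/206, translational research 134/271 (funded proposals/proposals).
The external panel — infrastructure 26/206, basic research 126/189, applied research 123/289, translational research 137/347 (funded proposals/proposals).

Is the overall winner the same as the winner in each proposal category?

Yes

Infrastructure: the 2024 panel 75/381 = 19.7%, the external panel 26/206 = 12.6% → the 2024 panel
Basic research: the 2024 panel 209/283 = 73.9%, the external panel 126/189 = 66.7% → the 2024 panel
Applied research: the 2024 panel 105/206 = 51.0%, the external panel 123/289 = 42.6% → the 2024 panel
Translational research: the 2024 panel 134/271 = 49.4%, the external panel 137/347 = 39.5% → the 2024 panel
Overall: the 2024 panel 523/1141 = 45.8%, the external panel 412/1031 = 40.0% → the 2024 panel
The 2024 panel wins overall and in every proposal group — no reversal.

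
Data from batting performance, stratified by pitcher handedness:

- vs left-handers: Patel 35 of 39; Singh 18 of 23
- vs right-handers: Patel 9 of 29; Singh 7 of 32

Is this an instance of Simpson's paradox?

No

Vs left-handers: Patel 35/39 = 89.7%, Singh 18/23 = 78.3% → Patel
Vs right-handers: Patel 9/29 = 31.0%, Singh 7/32 = 21.9% → Patel
Overall: Patel 44/68 = 64.7%, Singh 25/55 = 45.5% → Patel
Patel wins overall and in every pitcher group — no reversal.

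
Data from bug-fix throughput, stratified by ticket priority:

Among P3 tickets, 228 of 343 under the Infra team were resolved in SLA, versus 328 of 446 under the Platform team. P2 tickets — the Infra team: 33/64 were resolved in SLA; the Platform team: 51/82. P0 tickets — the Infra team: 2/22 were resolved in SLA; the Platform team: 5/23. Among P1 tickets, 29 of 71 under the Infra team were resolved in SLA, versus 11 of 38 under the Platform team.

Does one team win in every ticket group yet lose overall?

P3: the Infra team 228/343 = 66.5%, the Platform team 328/446 = 73.5% → the Platform team
P2: the Infra team 33/64 = 51.6%, the Platform team 51/82 = 62.2% → the Platform team
P0: the Infra team 2/22 = 9.1%, the Platform team 5/23 = 21.7% → the Platform team
P1: the Infra team 29/71 = 40.8%, the Platform team 11/38 = 28.9% → the Infra team
Overall: the Infra team 292/500 = 58.4%, the Platform team 395/589 = 67.1% → the Platform team
Neither sweeps: the Infra team wins 1 of 4 groups, the Platform team wins 3. The Platform team wins overall but not every group — no Simpson reversal.

No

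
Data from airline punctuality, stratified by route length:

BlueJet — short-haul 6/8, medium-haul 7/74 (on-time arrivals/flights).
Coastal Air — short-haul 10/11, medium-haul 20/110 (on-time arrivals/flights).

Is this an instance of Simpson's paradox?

Short-haul: BlueJet 6/8 = 75.0%, Coastal Air 10/11 = 90.9% → Coastal Air
Medium-haul: BlueJet 7/74 = 9.5%, Coastal Air 20/110 = 18.2% → Coastal Air
Overall: BlueJet 13/82 = 15.9%, Coastal Air 30/121 = 24.8% → Coastal Air
Coastal Air wins overall and in every route group — no reversal.

No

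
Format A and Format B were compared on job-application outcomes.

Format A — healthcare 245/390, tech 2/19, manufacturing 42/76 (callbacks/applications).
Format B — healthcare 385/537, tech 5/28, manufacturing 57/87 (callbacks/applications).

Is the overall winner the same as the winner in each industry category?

Healthcare: Format A 245/390 = 62.8%, Format B 385/537 = 71.7% → Format B
Tech: Format A 2/19 = 10.5%, Format B 5/28 = 17.9% → Format B
Manufacturing: Format A 42/76 = 55.3%, Format B 57/87 = 65.5% → Format B
Overall: Format A 289/485 = 59.6%, Format B 447/652 = 68.6% → Format B
Format B wins overall and in every industry group — no reversal.

Yes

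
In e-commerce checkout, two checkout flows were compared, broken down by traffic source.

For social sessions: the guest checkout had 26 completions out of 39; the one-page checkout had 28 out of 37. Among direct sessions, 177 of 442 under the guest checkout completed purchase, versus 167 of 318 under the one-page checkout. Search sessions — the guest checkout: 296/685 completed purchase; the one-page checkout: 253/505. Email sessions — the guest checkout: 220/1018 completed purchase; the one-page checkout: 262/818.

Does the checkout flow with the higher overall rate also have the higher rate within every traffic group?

Yes

Social: the guest checkout 26/39 = 66.7%, the one-page checkout 28/37 = 75.7% → the one-page checkout
Direct: the guest checkout 177/442 = 40.0%, the one-page checkout 167/318 = 52.5% → the one-page checkout
Search: the guest checkout 296/685 = 43.2%, the one-page checkout 253/505 = 50.1% → the one-page checkout
Email: the guest checkout 220/1018 = 21.6%, the one-page checkout 262/818 = 32.0% → the one-page checkout
Overall: the guest checkout 719/2184 = 32.9%, the one-page checkout 710/1678 = 42.3% → the one-page checkout
The one-page checkout wins overall and in every traffic group — no reversal.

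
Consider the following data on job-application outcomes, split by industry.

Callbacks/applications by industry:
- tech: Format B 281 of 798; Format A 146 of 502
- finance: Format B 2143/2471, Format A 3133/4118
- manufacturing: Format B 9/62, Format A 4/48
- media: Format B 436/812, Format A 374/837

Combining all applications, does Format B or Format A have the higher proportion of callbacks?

Format B

Tech: Format B 281/798 = 35.2%, Format A 146/502 = 29.1% → Format B
Finance: Format B 2143/2471 = 86.7%, Format A 3133/4118 = 76.1% → Format B
Manufacturing: Format B 9/62 = 14.5%, Format A 4/48 = 8.3% → Format B
Media: Format B 436/812 = 53.7%, Format A 374/837 = 44.7% → Format B
Overall: Format B 2869/4143 = 69.2%, Format A 3657/5505 = 66.4% → Format B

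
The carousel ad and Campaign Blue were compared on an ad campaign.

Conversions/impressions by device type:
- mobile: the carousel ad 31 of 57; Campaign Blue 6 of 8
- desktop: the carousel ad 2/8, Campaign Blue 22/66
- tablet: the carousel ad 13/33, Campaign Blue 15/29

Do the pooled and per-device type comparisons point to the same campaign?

Mobile: the carousel ad 31/57 = 54.4%, Campaign Blue 6/8 = 75.0% → Campaign Blue
Desktop: the carousel ad 2/8 = 25.0%, Campaign Blue 22/66 = 33.3% → Campaign Blue
Tablet: the carousel ad 13/33 = 39.4%, Campaign Blue 15/29 = 51.7% → Campaign Blue
Overall: the carousel ad 46/98 = 46.9%, Campaign Blue 43/103 = 41.7% → the carousel ad
Campaign Blue wins each device group but the carousel ad wins overall — the comparison reverses. Campaign Blue's impressions skew toward desktop, which has a lower base rate.

No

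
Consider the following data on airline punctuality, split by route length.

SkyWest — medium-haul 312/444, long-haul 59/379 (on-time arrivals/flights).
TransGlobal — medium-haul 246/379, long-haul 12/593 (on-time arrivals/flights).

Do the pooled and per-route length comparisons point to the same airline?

Medium-haul: SkyWest 312/444 = 70.3%, TransGlobal 246/379 = 64.9% → SkyWest
Long-haul: SkyWest 59/379 = 15.6%, TransGlobal 12/593 = 2.0% → SkyWest
Overall: SkyWest 371/823 = 45.1%, TransGlobal 258/972 = 26.5% → SkyWest
SkyWest wins overall and in every route group — no reversal.

Yes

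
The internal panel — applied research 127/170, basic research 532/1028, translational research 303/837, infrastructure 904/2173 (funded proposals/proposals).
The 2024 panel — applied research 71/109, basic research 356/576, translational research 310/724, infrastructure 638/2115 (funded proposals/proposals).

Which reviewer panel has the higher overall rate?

Applied research: the internal panel 127/170 = 74.7%, the 2024 panel 71/109 = 65.1% → the internal panel
Basic research: the internal panel 532/1028 = 51.8%, the 2024 panel 356/576 = 61.8% → the 2024 panel
Translational research: the internal panel 303/837 = 36.2%, the 2024 panel 310/724 = 42.8% → the 2024 panel
Infrastructure: the internal panel 904/2173 = 41.6%, the 2024 panel 638/2115 = 30.2% → the internal panel
Overall: the internal panel 1866/4208 = 44.3%, the 2024 panel 1375/3524 = 39.0% → the internal panel
(Neither sweeps every proposal group, but the internal panel has the higher pooled rate.)

the internal panel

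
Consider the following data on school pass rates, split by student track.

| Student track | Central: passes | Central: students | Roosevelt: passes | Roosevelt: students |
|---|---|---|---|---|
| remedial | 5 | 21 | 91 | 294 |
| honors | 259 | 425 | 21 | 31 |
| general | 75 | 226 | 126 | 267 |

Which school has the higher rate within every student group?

Roosevelt

Remedial: Central 5/21 = 23.8%, Roosevelt 91/294 = 31.0% → Roosevelt
Honors: Central 259/425 = 60.9%, Roosevelt 21/31 = 67.7% → Roosevelt
General: Central 75/226 = 33.2%, Roosevelt 126/267 = 47.2% → Roosevelt
Roosevelt has the higher rate in all 3 groups.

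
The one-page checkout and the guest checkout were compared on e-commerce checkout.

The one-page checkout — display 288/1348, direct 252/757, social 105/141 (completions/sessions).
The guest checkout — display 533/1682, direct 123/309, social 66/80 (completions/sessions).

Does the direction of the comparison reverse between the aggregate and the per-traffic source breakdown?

No

Display: the one-page checkout 288/1348 = 21.4%, the guest checkout 533/1682 = 31.7% → the guest checkout
Direct: the one-page checkout 252/757 = 33.3%, the guest checkout 123/309 = 39.8% → the guest checkout
Social: the one-page checkout 105/141 = 74.5%, the guest checkout 66/80 = 82.5% → the guest checkout
Overall: the one-page checkout 645/2246 = 28.7%, the guest checkout 722/2071 = 34.9% → the guest checkout
The guest checkout wins overall and in every traffic group — no reversal.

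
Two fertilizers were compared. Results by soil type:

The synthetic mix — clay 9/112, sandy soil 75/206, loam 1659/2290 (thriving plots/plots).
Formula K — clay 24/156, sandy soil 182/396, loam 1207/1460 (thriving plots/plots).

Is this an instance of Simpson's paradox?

Clay: the synthetic mix 9/112 = 8.0%, Formula K 24/156 = 15.4% → Formula K
Sandy soil: the synthetic mix 75/206 = 36.4%, Formula K 182/396 = 46.0% → Formula K
Loam: the synthetic mix 1659/2290 = 72.4%, Formula K 1207/1460 = 82.7% → Formula K
Overall: the synthetic mix 1743/2608 = 66.8%, Formula K 1413/2012 = 70.2% → Formula K
Formula K wins overall and in every soil group — no reversal.

No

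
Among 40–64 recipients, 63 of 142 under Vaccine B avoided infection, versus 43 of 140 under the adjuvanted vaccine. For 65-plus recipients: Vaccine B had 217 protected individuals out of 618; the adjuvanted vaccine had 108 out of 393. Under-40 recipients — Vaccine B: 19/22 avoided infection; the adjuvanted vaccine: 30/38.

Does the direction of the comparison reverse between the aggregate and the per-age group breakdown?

40–64: Vaccine B 63/142 = 44.4%, the adjuvanted vaccine 43/140 = 30.7% → Vaccine B
65-plus: Vaccine B 217/618 = 35.1%, the adjuvanted vaccine 108/393 = 27.5% → Vaccine B
Under-40: Vaccine B 19/22 = 86.4%, the adjuvanted vaccine 30/38 = 78.9% → Vaccine B
Overall: Vaccine B 299/782 = 38.2%, the adjuvanted vaccine 181/571 = 31.7% → Vaccine B
Vaccine B wins overall and in every age group — no reversal.

No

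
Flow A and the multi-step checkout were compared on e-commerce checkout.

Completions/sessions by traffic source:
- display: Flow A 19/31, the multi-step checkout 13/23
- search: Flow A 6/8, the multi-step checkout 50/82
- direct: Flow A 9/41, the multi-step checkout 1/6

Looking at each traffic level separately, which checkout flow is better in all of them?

Flow A

Display: Flow A 19/31 = 61.3%, the multi-step checkout 13/23 = 56.5% → Flow A
Search: Flow A 6/8 = 75.0%, the multi-step checkout 50/82 = 61.0% → Flow A
Direct: Flow A 9/41 = 22.0%, the multi-step checkout 1/6 = 16.7% → Flow A
Flow A has the higher rate in all 3 groups.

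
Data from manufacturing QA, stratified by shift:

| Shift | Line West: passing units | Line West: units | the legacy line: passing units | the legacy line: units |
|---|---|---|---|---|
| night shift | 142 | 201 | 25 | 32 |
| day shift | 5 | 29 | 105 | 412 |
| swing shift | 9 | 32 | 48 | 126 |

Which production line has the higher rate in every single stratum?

the legacy line

Night shift: Line West 142/201 = 70.6%, the legacy line 25/32 = 78.1% → the legacy line
Day shift: Line West 5/29 = 17.2%, the legacy line 105/412 = 25.5% → the legacy line
Swing shift: Line West 9/32 = 28.1%, the legacy line 48/126 = 38.1% → the legacy line
The legacy line has the higher rate in all 3 groups.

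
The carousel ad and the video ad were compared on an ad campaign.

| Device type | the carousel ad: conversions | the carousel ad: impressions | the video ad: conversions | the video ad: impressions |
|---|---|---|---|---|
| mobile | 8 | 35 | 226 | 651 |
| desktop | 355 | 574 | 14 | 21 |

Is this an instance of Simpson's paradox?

Mobile: the carousel ad 8/35 = 22.9%, the video ad 226/651 = 34.7% → the video ad
Desktop: the carousel ad 355/574 = 61.8%, the video ad 14/21 = 66.7% → the video ad
Overall: the carousel ad 363/609 = 59.6%, the video ad 240/672 = 35.7% → the carousel ad
The video ad wins each device group but the carousel ad wins overall — the comparison reverses. The video ad's impressions skew toward mobile, which has a lower base rate.

Yes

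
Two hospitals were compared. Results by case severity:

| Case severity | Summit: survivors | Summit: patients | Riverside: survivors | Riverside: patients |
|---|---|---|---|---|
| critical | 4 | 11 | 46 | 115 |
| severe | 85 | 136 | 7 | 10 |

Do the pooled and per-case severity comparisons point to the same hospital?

Critical: Summit 4/11 = 36.4%, Riverside 46/115 = 40.0% → Riverside
Severe: Summit 85/136 = 62.5%, Riverside 7/10 = 70.0% → Riverside
Overall: Summit 89/147 = 60.5%, Riverside 53/125 = 42.4% → Summit
Riverside wins each case group but Summit wins overall — the comparison reverses. Riverside's patients skew toward critical, which has a lower base rate.

No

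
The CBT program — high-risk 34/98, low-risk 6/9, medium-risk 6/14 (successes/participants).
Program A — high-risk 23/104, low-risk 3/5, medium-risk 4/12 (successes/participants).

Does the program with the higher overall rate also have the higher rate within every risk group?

High-risk: the CBT program 34/98 = 34.7%, Program A 23/104 = 22.1% → the CBT program
Low-risk: the CBT program 6/9 = 66.7%, Program A 3/5 = 60.0% → the CBT program
Medium-risk: the CBT program 6/14 = 42.9%, Program A 4/12 = 33.3% → the CBT program
Overall: the CBT program 46/121 = 38.0%, Program A 30/121 = 24.8% → the CBT program
The CBT program wins overall and in every risk group — no reversal.

Yes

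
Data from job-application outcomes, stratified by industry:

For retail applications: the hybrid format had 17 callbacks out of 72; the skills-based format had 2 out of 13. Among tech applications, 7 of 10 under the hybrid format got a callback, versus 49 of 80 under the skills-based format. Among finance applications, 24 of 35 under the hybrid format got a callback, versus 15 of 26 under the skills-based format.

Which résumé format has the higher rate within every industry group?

the hybrid format

Retail: the hybrid format 17/72 = 23.6%, the skills-based format 2/13 = 15.4% → the hybrid format
Tech: the hybrid format 7/10 = 70.0%, the skills-based format 49/80 = 61.2% → the hybrid format
Finance: the hybrid format 24/35 = 68.6%, the skills-based format 15/26 = 57.7% → the hybrid format
The hybrid format has the higher rate in all 3 groups.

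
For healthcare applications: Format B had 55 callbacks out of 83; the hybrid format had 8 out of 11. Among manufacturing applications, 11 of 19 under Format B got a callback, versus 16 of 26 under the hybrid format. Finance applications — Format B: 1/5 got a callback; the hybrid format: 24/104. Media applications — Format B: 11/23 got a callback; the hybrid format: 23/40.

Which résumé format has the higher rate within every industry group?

Healthcare: Format B 55/83 = 66.3%, the hybrid format 8/11 = 72.7% → the hybrid format
Manufacturing: Format B 11/19 = 57.9%, the hybrid format 16/26 = 61.5% → the hybrid format
Finance: Format B 1/5 = 20.0%, the hybrid format 24/104 = 23.1% → the hybrid format
Media: Format B 11/23 = 47.8%, the hybrid format 23/40 = 57.5% → the hybrid format
The hybrid format has the higher rate in all 4 groups.

the hybrid format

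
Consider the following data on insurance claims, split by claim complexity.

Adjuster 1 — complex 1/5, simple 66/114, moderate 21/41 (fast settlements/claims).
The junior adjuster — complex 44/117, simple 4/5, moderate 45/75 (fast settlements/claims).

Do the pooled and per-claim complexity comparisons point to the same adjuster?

No

Complex: Adjuster 1 1/5 = 20.0%, the junior adjuster 44/117 = 37.6% → the junior adjuster
Simple: Adjuster 1 66/114 = 57.9%, the junior adjuster 4/5 = 80.0% → the junior adjuster
Moderate: Adjuster 1 21/41 = 51.2%, the junior adjuster 45/75 = 60.0% → the junior adjuster
Overall: Adjuster 1 88/160 = 55.0%, the junior adjuster 93/197 = 47.2% → Adjuster 1
The junior adjuster wins each claim group but Adjuster 1 wins overall — the comparison reverses. The junior adjuster's claims skew toward complex, which has a lower base rate.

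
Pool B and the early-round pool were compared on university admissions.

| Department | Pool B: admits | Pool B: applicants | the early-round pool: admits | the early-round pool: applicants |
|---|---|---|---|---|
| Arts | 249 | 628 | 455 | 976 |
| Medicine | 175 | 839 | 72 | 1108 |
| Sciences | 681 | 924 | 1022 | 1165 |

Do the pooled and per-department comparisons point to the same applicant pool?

No

Arts: Pool B 249/628 = 39.6%, the early-round pool 455/976 = 46.6% → the early-round pool
Medicine: Pool B 175/839 = 20.9%, the early-round pool 72/1108 = 6.5% → Pool B
Sciences: Pool B 681/924 = 73.7%, the early-round pool 1022/1165 = 87.7% → the early-round pool
Overall: Pool B 1105/2391 = 46.2%, the early-round pool 1549/3249 = 47.7% → the early-round pool
Neither sweeps: Pool B wins 1 of 3 groups, the early-round pool wins 2. The early-round pool wins overall but not every group — no Simpson reversal.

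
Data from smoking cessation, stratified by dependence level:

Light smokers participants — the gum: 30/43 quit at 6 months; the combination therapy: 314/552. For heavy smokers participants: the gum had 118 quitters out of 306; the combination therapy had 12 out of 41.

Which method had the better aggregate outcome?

Light smokers: the gum 30/43 = 69.8%, the combination therapy 314/552 = 56.9% → the gum
Heavy smokers: the gum 118/306 = 38.6%, the combination therapy 12/41 = 29.3% → the gum
Overall: the gum 148/349 = 42.4%, the combination therapy 326/593 = 55.0% → the combination therapy
(The gum wins every dependence group but the combination therapy wins overall — the gum's participants skew toward the low-rate heavy smokers group.)

the combination therapy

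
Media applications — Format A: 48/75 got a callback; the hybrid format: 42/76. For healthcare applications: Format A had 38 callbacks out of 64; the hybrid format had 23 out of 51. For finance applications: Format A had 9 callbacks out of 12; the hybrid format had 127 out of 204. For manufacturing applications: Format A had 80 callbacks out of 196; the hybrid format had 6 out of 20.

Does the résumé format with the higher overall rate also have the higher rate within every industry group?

No

Media: Format A 48/75 = 64.0%, the hybrid format 42/76 = 55.3% → Format A
Healthcare: Format A 38/64 = 59.4%, the hybrid format 23/51 = 45.1% → Format A
Finance: Format A 9/12 = 75.0%, the hybrid format 127/204 = 62.3% → Format A
Manufacturing: Format A 80/196 = 40.8%, the hybrid format 6/20 = 30.0% → Format A
Overall: Format A 175/347 = 50.4%, the hybrid format 198/351 = 56.4% → the hybrid format
Format A wins each industry group but the hybrid format wins overall — the comparison reverses. Format A's applications skew toward manufacturing, which has a lower base rate.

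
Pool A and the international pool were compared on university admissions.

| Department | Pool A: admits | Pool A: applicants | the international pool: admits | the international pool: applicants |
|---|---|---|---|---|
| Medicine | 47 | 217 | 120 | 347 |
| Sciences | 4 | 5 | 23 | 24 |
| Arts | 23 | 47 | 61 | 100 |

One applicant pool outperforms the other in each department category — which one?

Medicine: Pool A 47/217 = 21.7%, the international pool 120/347 = 34.6% → the international pool
Sciences: Pool A 4/5 = 80.0%, the international pool 23/24 = 95.8% → the international pool
Arts: Pool A 23/47 = 48.9%, the international pool 61/100 = 61.0% → the international pool
The international pool has the higher rate in all 3 groups.

the international pool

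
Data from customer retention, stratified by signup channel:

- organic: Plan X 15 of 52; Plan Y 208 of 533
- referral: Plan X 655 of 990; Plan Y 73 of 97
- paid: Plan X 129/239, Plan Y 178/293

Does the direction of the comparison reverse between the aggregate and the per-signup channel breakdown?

Yes

Organic: Plan X 15/52 = 28.8%, Plan Y 208/533 = 39.0% → Plan Y
Referral: Plan X 655/990 = 66.2%, Plan Y 73/97 = 75.3% → Plan Y
Paid: Plan X 129/239 = 54.0%, Plan Y 178/293 = 60.8% → Plan Y
Overall: Plan X 799/1281 = 62.4%, Plan Y 459/923 = 49.7% → Plan X
Plan Y wins each signup group but Plan X wins overall — the comparison reverses. Plan Y's customers skew toward organic, which has a lower base rate.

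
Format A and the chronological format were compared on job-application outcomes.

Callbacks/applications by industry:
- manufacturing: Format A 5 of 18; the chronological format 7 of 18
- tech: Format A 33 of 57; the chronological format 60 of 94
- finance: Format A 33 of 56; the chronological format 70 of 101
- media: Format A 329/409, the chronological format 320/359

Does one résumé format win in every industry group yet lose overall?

Manufacturing: Format A 5/18 = 27.8%, the chronological format 7/18 = 38.9% → the chronological format
Tech: Format A 33/57 = 57.9%, the chronological format 60/94 = 63.8% → the chronological format
Finance: Format A 33/56 = 58.9%, the chronological format 70/101 = 69.3% → the chronological format
Media: Format A 329/409 = 80.4%, the chronological format 320/359 = 89.1% → the chronological format
Overall: Format A 400/540 = 74.1%, the chronological format 457/572 = 79.9% → the chronological format
The chronological format wins overall and in every industry group — no reversal.

No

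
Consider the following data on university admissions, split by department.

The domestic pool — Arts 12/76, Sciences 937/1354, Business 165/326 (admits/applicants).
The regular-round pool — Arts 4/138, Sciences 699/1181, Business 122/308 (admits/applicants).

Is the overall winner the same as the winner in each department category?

Yes

Arts: the domestic pool 12/76 = 15.8%, the regular-round pool 4/138 = 2.9% → the domestic pool
Sciences: the domestic pool 937/1354 = 69.2%, the regular-round pool 699/1181 = 59.2% → the domestic pool
Business: the domestic pool 165/326 = 50.6%, the regular-round pool 122/308 = 39.6% → the domestic pool
Overall: the domestic pool 1114/1756 = 63.4%, the regular-round pool 825/1627 = 50.7% → the domestic pool
The domestic pool wins overall and in every department group — no reversal.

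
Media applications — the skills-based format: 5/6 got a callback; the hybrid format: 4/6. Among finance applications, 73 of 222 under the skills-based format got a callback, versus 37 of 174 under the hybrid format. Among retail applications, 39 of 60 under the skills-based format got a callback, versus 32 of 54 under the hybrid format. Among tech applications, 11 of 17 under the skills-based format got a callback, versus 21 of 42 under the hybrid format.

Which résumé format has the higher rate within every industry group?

Media: the skills-based format 5/6 = 83.3%, the hybrid format 4/6 = 66.7% → the skills-based format
Finance: the skills-based format 73/222 = 32.9%, the hybrid format 37/174 = 21.3% → the skills-based format
Retail: the skills-based format 39/60 = 65.0%, the hybrid format 32/54 = 59.3% → the skills-based format
Tech: the skills-based format 11/17 = 64.7%, the hybrid format 21/42 = 50.0% → the skills-based format
The skills-based format has the higher rate in all 4 groups.

the skills-based format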